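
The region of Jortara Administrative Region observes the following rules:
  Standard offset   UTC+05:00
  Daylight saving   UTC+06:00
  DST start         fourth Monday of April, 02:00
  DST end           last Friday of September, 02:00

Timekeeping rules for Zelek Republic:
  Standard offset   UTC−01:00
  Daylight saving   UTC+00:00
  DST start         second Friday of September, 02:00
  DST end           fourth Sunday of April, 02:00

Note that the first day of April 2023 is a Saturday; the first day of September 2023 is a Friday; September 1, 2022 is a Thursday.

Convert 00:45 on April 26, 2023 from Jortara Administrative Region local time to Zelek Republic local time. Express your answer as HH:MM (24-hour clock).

1 April 2023 is a Saturday, so the first Monday is April 3 and the fourth is April 24.
1 September 2023 is a Friday, so Fridays fall on 1, 8, 15, 22, 29; the last is September 29.
April 26, 2023 lies within the daylight-saving period (24 April – 29 September), so Jortara Administrative Region is on daylight time, UTC+06:00.
00:45 Jortara Administrative Region − 6h = 18:45 UTC (rolling into the previous day, 25 April 2023).
1 September 2022 is a Thursday, so the first Friday is September 2 and the second is September 9.
1 April 2023 is a Saturday, so the first Sunday is April 2 and the fourth is April 23.
At the standard offset (UTC−01:00), 18:45 UTC − 1h = 17:45 Zelek Republic standard time.
Daylight saving runs 9 September 2022 – 23 April 2023; the standard-time date in Zelek Republic, April 25, 2023, is outside that window, so Zelek Republic is on standard time at UTC−01:00.
18:45 UTC − 1h = 17:45 Zelek Republic.

17:45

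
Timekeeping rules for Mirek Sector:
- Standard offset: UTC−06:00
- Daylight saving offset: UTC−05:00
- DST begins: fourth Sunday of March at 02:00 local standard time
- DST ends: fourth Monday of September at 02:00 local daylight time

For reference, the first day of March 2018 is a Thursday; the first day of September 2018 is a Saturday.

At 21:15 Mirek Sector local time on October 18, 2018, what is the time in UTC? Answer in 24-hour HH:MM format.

1 March 2018 is a Thursday, so the first Sunday is March 4 and the fourth is March 25.
1 September 2018 is a Saturday, so the first Monday is September 3 and the fourth is September 24.
October 18, 2018 is outside the daylight-saving period (25 March – 24 September), so Mirek Sector is on standard time, UTC−06:00.
21:15 local + 6h = 03:15 UTC (rolling into the next day, 19 October 2018).

03:15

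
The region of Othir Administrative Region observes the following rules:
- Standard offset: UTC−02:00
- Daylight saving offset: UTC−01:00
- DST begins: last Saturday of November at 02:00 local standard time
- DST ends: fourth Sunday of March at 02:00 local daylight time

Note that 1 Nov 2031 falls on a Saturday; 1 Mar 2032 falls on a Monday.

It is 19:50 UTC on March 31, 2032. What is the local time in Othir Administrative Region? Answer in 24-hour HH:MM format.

17:50

1 November 2031 is a Saturday, so Saturdays fall on 1, 8, 15, 22, 29; the last is November 29.
1 March 2032 is a Monday, so the first Sunday is March 7 and the fourth is March 28.
At the standard offset (UTC−02:00), 19:50 UTC − 2h = 17:50 Othir Administrative Region standard time.
The standard-time date in Othir Administrative Region, March 31, 2032, does not fall between 29 November 2031 and 28 March 2032, so daylight saving is not in effect and Othir Administrative Region is at UTC−02:00.
19:50 UTC − 2h = 17:50 local.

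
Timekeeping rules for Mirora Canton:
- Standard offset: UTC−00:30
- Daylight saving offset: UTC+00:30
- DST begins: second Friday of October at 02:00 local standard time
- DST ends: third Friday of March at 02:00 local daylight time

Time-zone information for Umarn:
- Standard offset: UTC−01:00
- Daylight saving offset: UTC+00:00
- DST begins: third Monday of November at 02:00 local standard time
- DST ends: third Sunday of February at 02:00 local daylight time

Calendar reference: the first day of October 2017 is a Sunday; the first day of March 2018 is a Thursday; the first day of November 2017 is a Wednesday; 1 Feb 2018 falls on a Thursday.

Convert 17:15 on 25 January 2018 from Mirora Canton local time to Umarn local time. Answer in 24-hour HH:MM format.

1 October 2017 is a Sunday, so the first Friday is October 6 and the second is October 13.
1 March 2018 is a Thursday, so the first Friday is March 2 and the third is March 16.
25 January 2018 falls between 13 October 2017 and 16 March 2018, so daylight saving is in effect and Mirora Canton is at UTC+00:30.
17:15 Mirora Canton − 0h30m = 16:45 UTC.
1 November 2017 is a Wednesday, so the first Monday is November 6 and the third is November 20.
1 February 2018 is a Thursday, so the first Sunday is February 4 and the third is February 18.
At the standard offset (UTC−01:00), 16:45 UTC − 1h = 15:45 Umarn standard time.
The standard-time date in Umarn, 25 January 2018, falls between 20 November 2017 and 18 February 2018, so daylight saving is in effect and Umarn is at UTC+00:00.
16:45 UTC + 0h = 16:45 Umarn.

16:45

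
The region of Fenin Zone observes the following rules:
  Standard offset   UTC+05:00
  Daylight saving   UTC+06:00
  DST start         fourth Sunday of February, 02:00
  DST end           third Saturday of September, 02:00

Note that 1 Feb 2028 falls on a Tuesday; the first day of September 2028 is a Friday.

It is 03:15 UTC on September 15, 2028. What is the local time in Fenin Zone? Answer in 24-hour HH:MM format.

1 February 2028 is a Tuesday, so the first Sunday is February 6 and the fourth is February 27.
1 September 2028 is a Friday, so the first Saturday is September 2 and the third is September 16.
At the standard offset (UTC+05:00), 03:15 UTC + 5h = 08:15 Fenin Zone standard time.
The standard-time date in Fenin Zone, September 15, 2028, falls between 27 February and 16 September, so daylight saving is in effect and Fenin Zone is at UTC+06:00.
03:15 UTC + 6h = 09:15 local.

09:15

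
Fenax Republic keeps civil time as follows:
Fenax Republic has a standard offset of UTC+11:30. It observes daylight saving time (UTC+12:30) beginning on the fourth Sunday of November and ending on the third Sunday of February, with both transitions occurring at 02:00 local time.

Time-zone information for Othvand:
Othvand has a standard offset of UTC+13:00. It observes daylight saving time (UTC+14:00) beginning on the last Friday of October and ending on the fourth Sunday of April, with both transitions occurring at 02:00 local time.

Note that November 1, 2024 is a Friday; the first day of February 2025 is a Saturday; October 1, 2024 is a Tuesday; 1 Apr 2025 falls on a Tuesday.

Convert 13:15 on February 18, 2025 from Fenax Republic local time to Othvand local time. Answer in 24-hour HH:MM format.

1 November 2024 is a Friday, so the first Sunday is November 3 and the fourth is November 24.
1 February 2025 is a Saturday, so the first Sunday is February 2 and the third is February 16.
February 18, 2025 is outside the daylight-saving period (24 November 2024 – 16 February 2025), so Fenax Republic is on standard time, UTC+11:30.
13:15 Fenax Republic − 11h30m = 01:45 UTC.
1 October 2024 is a Tuesday, so Fridays fall on 4, 11, 18, 25; the last is October 25.
1 April 2025 is a Tuesday, so the first Sunday is April 6 and the fourth is April 27.
At the standard offset (UTC+13:00), 01:45 UTC + 13h = 14:45 Othvand standard time.
The standard-time date in Othvand, February 18, 2025, lies within the daylight-saving period (25 October 2024 – 27 April 2025), so Othvand is on daylight time, UTC+14:00.
01:45 UTC + 14h = 15:45 Othvand.

15:45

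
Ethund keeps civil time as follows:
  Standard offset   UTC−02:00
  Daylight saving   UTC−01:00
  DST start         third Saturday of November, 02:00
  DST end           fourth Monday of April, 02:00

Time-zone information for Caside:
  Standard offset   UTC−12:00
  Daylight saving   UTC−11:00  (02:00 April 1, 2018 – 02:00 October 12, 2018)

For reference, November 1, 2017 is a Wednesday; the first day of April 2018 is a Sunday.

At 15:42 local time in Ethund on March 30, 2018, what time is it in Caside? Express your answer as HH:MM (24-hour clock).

1 November 2017 is a Wednesday, so the first Saturday is November 4 and the third is November 18.
1 April 2018 is a Sunday, so the first Monday is April 2 and the fourth is April 23.
March 30, 2018 falls between 18 November 2017 and 23 April 2018, so daylight saving is in effect and Ethund is at UTC−01:00.
15:42 Ethund + 1h = 16:42 UTC.
At the standard offset (UTC−12:00), 16:42 UTC − 12h = 04:42 Caside standard time.
The standard-time date in Caside, March 30, 2018, does not fall between 1 April and 12 October, so daylight saving is not in effect and Caside is at UTC−12:00.
16:42 UTC − 12h = 04:42 Caside.

04:42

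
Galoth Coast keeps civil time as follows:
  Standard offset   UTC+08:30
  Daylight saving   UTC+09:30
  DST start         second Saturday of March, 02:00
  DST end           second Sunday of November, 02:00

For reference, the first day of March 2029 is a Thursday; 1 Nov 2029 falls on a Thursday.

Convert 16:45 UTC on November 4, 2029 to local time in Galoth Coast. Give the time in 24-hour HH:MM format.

02:15

1 March 2029 is a Thursday, so the first Saturday is March 3 and the second is March 10.
1 November 2029 is a Thursday, so the first Sunday is November 4 and the second is November 11.
At the standard offset (UTC+08:30), 16:45 UTC + 8h30m = 01:15 Galoth Coast standard time (rolling into the next day, 5 November 2029).
Daylight saving runs 10 March – 11 November; the standard-time date in Galoth Coast, November 5, 2029, is inside that window, so Galoth Coast is at UTC+09:30.
16:45 UTC + 9h30m = 02:15 local (rolling into the next day, 5 November 2029).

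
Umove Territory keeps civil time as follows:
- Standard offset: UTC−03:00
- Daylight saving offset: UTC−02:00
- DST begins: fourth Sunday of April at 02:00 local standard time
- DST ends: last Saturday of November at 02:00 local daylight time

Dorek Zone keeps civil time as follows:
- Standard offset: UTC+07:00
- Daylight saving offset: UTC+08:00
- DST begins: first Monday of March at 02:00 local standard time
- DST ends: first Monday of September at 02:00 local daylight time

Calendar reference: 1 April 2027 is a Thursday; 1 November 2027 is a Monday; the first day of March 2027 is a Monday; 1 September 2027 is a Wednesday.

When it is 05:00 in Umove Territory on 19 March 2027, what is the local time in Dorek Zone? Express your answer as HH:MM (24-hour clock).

16:00

1 April 2027 is a Thursday, so the first Sunday is April 4 and the fourth is April 25.
1 November 2027 is a Monday, so Saturdays fall on 6, 13, 20, 27; the last is November 27.
Daylight saving runs 25 April – 27 November; 19 March 2027 is outside that window, so Umove Territory is on standard time at UTC−03:00.
05:00 Umove Territory + 3h = 08:00 UTC.
1 March 2027 is a Monday, so the first Monday is March 1.
1 September 2027 is a Wednesday, so the first Monday is September 6.
At the standard offset (UTC+07:00), 08:00 UTC + 7h = 15:00 Dorek Zone standard time.
Daylight saving runs 1 March – 6 September; the standard-time date in Dorek Zone, 19 March 2027, is inside that window, so Dorek Zone is at UTC+08:00.
08:00 UTC + 8h = 16:00 Dorek Zone.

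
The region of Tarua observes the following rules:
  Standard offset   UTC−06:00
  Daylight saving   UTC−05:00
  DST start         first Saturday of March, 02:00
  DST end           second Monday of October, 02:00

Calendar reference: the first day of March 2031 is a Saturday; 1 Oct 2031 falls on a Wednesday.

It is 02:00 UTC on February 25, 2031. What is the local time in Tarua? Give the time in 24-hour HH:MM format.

1 March 2031 is a Saturday, so the first Saturday is March 1.
1 October 2031 is a Wednesday, so the first Monday is October 6 and the second is October 13.
At the standard offset (UTC−06:00), 02:00 UTC − 6h = 20:00 Tarua standard time (rolling into the previous day, 24 February 2031).
The standard-time date in Tarua, February 24, 2031, does not fall between 1 March and 13 October, so daylight saving is not in effect and Tarua is at UTC−06:00.
02:00 UTC − 6h = 20:00 local (rolling into the previous day, 24 February 2031).

20:00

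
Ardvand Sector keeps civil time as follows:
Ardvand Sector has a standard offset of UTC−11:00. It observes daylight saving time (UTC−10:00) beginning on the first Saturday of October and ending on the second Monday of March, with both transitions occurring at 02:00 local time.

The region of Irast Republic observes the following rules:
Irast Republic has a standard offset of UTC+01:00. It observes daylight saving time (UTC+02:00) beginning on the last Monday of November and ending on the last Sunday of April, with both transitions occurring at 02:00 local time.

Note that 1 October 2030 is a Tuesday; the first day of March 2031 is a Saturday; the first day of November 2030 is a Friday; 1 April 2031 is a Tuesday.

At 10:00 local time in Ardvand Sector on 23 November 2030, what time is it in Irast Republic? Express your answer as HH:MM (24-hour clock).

1 October 2030 is a Tuesday, so the first Saturday is October 5.
1 March 2031 is a Saturday, so the first Monday is March 3 and the second is March 10.
23 November 2030 lies within the daylight-saving period (5 October 2030 – 10 March 2031), so Ardvand Sector is on daylight time, UTC−10:00.
10:00 Ardvand Sector + 10h = 20:00 UTC.
1 November 2030 is a Friday, so Mondays fall on 4, 11, 18, 25; the last is November 25.
1 April 2031 is a Tuesday, so Sundays fall on 6, 13, 20, 27; the last is April 27.
At the standard offset (UTC+01:00), 20:00 UTC + 1h = 21:00 Irast Republic standard time.
The standard-time date in Irast Republic, 23 November 2030, is outside the daylight-saving period (25 November 2030 – 27 April 2031), so Irast Republic is on standard time, UTC+01:00.
20:00 UTC + 1h = 21:00 Irast Republic.

21:00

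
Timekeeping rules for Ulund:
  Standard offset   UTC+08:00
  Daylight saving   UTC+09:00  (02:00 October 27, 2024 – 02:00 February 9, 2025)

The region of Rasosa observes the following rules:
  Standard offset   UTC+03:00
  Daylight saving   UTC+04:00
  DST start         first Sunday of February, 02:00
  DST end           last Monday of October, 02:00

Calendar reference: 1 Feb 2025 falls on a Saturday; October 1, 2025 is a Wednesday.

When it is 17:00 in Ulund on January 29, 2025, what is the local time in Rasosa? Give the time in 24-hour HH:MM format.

Daylight saving runs 27 October 2024 – 9 February 2025; January 29, 2025 is inside that window, so Ulund is at UTC+09:00.
17:00 Ulund − 9h = 08:00 UTC.
1 February 2025 is a Saturday, so the first Sunday is February 2.
1 October 2025 is a Wednesday, so Mondays fall on 6, 13, 20, 27; the last is October 27.
At the standard offset (UTC+03:00), 08:00 UTC + 3h = 11:00 Rasosa standard time.
Daylight saving runs 2 February – 27 October; the standard-time date in Rasosa, January 29, 2025, is outside that window, so Rasosa is on standard time at UTC+03:00.
08:00 UTC + 3h = 11:00 Rasosa.

11:00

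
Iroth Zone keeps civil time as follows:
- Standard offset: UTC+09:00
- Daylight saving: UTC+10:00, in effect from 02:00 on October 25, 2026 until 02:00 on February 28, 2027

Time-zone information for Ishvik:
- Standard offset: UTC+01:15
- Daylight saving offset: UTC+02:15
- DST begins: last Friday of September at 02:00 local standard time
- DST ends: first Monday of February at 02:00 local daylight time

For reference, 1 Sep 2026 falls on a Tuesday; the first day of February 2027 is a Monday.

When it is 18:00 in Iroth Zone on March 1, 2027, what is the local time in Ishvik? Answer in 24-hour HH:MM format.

10:15

Daylight saving runs 25 October 2026 – 28 February 2027; March 1, 2027 is outside that window, so Iroth Zone is on standard time at UTC+09:00.
18:00 Iroth Zone − 9h = 09:00 UTC.
1 September 2026 is a Tuesday, so Fridays fall on 4, 11, 18, 25; the last is September 25.
1 February 2027 is a Monday, so the first Monday is February 1.
At the standard offset (UTC+01:15), 09:00 UTC + 1h15m = 10:15 Ishvik standard time.
The standard-time date in Ishvik, March 1, 2027, is outside the daylight-saving period (25 September 2026 – 1 February 2027), so Ishvik is on standard time, UTC+01:15.
09:00 UTC + 1h15m = 10:15 Ishvik.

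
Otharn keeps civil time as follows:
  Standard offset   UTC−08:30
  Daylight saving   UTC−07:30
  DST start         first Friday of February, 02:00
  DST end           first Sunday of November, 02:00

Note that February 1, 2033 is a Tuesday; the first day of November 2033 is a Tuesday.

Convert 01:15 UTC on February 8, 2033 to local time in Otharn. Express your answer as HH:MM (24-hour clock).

1 February 2033 is a Tuesday, so the first Friday is February 4.
1 November 2033 is a Tuesday, so the first Sunday is November 6.
At the standard offset (UTC−08:30), 01:15 UTC − 8h30m = 16:45 Otharn standard time (rolling into the previous day, 7 February 2033).
The standard-time date in Otharn, February 7, 2033, lies within the daylight-saving period (4 February – 6 November), so Otharn is on daylight time, UTC−07:30.
01:15 UTC − 7h30m = 17:45 local (rolling into the previous day, 7 February 2033).

17:45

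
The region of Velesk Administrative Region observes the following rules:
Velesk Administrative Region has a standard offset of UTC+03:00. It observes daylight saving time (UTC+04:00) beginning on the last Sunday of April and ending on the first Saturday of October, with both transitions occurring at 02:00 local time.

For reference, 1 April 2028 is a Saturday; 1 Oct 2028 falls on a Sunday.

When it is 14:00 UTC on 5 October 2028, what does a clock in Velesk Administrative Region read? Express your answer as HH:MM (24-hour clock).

1 April 2028 is a Saturday, so Sundays fall on 2, 9, 16, 23, 30; the last is April 30.
1 October 2028 is a Sunday, so the first Saturday is October 7.
At the standard offset (UTC+03:00), 14:00 UTC + 3h = 17:00 Velesk Administrative Region standard time.
Daylight saving runs 30 April – 7 October; the standard-time date in Velesk Administrative Region, 5 October 2028, is inside that window, so Velesk Administrative Region is at UTC+04:00.
14:00 UTC + 4h = 18:00 local.

18:00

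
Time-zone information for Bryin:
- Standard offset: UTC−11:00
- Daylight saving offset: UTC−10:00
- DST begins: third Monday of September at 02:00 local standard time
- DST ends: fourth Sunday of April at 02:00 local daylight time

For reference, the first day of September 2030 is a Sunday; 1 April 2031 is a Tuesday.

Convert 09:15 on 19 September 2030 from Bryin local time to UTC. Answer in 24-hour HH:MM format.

1 September 2030 is a Sunday, so the first Monday is September 2 and the third is September 16.
1 April 2031 is a Tuesday, so the first Sunday is April 6 and the fourth is April 27.
19 September 2030 lies within the daylight-saving period (16 September 2030 – 27 April 2031), so Bryin is on daylight time, UTC−10:00.
09:15 local + 10h = 19:15 UTC.

19:15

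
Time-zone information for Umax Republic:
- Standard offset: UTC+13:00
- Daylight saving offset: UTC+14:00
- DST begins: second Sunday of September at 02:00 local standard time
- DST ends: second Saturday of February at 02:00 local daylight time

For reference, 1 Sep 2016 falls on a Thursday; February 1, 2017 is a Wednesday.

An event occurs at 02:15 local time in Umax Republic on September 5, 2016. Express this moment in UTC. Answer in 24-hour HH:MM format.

1 September 2016 is a Thursday, so the first Sunday is September 4 and the second is September 11.
1 February 2017 is a Wednesday, so the first Saturday is February 4 and the second is February 11.
September 5, 2016 does not fall between 11 September 2016 and 11 February 2017, so daylight saving is not in effect and Umax Republic is at UTC+13:00.
02:15 local − 13h = 13:15 UTC (rolling into the previous day, 4 September 2016).

13:15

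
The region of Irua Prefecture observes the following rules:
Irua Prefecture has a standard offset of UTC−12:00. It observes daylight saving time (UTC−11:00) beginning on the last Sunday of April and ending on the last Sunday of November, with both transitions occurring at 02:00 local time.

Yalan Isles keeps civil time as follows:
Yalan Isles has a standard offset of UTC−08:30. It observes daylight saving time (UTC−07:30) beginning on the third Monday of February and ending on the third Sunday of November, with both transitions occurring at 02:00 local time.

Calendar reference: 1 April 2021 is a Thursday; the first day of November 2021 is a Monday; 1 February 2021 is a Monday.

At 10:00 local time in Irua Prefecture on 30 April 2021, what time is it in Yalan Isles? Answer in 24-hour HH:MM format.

1 April 2021 is a Thursday, so Sundays fall on 4, 11, 18, 25; the last is April 25.
1 November 2021 is a Monday, so Sundays fall on 7, 14, 21, 28; the last is November 28.
30 April 2021 falls between 25 April and 28 November, so daylight saving is in effect and Irua Prefecture is at UTC−11:00.
10:00 Irua Prefecture + 11h = 21:00 UTC.
1 February 2021 is a Monday, so the first Monday is February 1 and the third is February 15.
1 November 2021 is a Monday, so the first Sunday is November 7 and the third is November 21.
At the standard offset (UTC−08:30), 21:00 UTC − 8h30m = 12:30 Yalan Isles standard time.
The standard-time date in Yalan Isles, 30 April 2021, falls between 15 February and 21 November, so daylight saving is in effect and Yalan Isles is at UTC−07:30.
21:00 UTC − 7h30m = 13:30 Yalan Isles.

13:30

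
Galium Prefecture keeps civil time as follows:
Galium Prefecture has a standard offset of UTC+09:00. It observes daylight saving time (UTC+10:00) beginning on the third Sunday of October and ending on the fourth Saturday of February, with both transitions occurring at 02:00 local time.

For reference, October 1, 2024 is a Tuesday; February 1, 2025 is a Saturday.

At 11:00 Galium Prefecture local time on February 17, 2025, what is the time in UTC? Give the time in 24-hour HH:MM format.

1 October 2024 is a Tuesday, so the first Sunday is October 6 and the third is October 20.
1 February 2025 is a Saturday, so the first Saturday is February 1 and the fourth is February 22.
February 17, 2025 lies within the daylight-saving period (20 October 2024 – 22 February 2025), so Galium Prefecture is on daylight time, UTC+10:00.
11:00 local − 10h = 01:00 UTC.

01:00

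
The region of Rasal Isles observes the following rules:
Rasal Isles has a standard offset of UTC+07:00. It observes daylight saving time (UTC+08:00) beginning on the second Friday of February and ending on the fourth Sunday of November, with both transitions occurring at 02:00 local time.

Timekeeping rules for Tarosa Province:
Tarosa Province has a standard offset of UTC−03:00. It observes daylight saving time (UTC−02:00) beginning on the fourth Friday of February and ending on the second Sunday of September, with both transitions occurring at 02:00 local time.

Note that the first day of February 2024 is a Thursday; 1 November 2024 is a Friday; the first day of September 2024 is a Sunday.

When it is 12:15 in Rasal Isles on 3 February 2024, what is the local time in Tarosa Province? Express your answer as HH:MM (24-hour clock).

02:15

1 February 2024 is a Thursday, so the first Friday is February 2 and the second is February 9.
1 November 2024 is a Friday, so the first Sunday is November 3 and the fourth is November 24.
3 February 2024 does not fall between 9 February and 24 November, so daylight saving is not in effect and Rasal Isles is at UTC+07:00.
12:15 Rasal Isles − 7h = 05:15 UTC.
1 February 2024 is a Thursday, so the first Friday is February 2 and the fourth is February 23.
1 September 2024 is a Sunday, so the first Sunday is September 1 and the second is September 8.
At the standard offset (UTC−03:00), 05:15 UTC − 3h = 02:15 Tarosa Province standard time.
Daylight saving runs 23 February – 8 September; the standard-time date in Tarosa Province, 3 February 2024, is outside that window, so Tarosa Province is on standard time at UTC−03:00.
05:15 UTC − 3h = 02:15 Tarosa Province.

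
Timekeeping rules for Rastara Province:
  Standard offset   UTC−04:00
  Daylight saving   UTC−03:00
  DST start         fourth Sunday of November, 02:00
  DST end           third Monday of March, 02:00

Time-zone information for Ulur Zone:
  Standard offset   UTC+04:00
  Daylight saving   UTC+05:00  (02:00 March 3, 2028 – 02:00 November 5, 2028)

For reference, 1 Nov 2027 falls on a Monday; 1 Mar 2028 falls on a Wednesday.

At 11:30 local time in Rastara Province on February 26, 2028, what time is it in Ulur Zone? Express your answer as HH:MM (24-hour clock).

1 November 2027 is a Monday, so the first Sunday is November 7 and the fourth is November 28.
1 March 2028 is a Wednesday, so the first Monday is March 6 and the third is March 20.
February 26, 2028 lies within the daylight-saving period (28 November 2027 – 20 March 2028), so Rastara Province is on daylight time, UTC−03:00.
11:30 Rastara Province + 3h = 14:30 UTC.
At the standard offset (UTC+04:00), 14:30 UTC + 4h = 18:30 Ulur Zone standard time.
Daylight saving runs 3 March – 5 November; the standard-time date in Ulur Zone, February 26, 2028, is outside that window, so Ulur Zone is on standard time at UTC+04:00.
14:30 UTC + 4h = 18:30 Ulur Zone.

18:30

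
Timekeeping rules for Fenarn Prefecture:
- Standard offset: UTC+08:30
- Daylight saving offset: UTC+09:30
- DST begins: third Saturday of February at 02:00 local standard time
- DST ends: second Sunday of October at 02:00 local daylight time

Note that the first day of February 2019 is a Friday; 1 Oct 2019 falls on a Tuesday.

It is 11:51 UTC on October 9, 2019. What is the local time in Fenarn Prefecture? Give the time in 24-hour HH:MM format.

21:21

1 February 2019 is a Friday, so the first Saturday is February 2 and the third is February 16.
1 October 2019 is a Tuesday, so the first Sunday is October 6 and the second is October 13.
At the standard offset (UTC+08:30), 11:51 UTC + 8h30m = 20:21 Fenarn Prefecture standard time.
The standard-time date in Fenarn Prefecture, October 9, 2019, falls between 16 February and 13 October, so daylight saving is in effect and Fenarn Prefecture is at UTC+09:30.
11:51 UTC + 9h30m = 21:21 local.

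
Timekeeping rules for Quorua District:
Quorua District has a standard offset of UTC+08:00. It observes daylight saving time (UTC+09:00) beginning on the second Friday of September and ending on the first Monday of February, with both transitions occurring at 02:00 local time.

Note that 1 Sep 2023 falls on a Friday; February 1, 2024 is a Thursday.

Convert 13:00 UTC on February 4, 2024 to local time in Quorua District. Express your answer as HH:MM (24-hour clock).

22:00

1 September 2023 is a Friday, so the first Friday is September 1 and the second is September 8.
1 February 2024 is a Thursday, so the first Monday is February 5.
At the standard offset (UTC+08:00), 13:00 UTC + 8h = 21:00 Quorua District standard time.
Daylight saving runs 8 September 2023 – 5 February 2024; the standard-time date in Quorua District, February 4, 2024, is inside that window, so Quorua District is at UTC+09:00.
13:00 UTC + 9h = 22:00 local.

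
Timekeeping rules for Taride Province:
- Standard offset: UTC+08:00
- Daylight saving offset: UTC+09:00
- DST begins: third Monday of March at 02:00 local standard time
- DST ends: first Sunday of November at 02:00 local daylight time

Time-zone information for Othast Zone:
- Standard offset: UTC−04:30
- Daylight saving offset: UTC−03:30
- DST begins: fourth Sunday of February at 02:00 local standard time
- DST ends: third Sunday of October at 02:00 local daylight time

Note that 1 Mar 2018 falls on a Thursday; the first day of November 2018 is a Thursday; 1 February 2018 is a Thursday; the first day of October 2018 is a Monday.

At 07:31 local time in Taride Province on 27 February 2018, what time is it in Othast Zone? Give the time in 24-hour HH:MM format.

1 March 2018 is a Thursday, so the first Monday is March 5 and the third is March 19.
1 November 2018 is a Thursday, so the first Sunday is November 4.
27 February 2018 is outside the daylight-saving period (19 March – 4 November), so Taride Province is on standard time, UTC+08:00.
07:31 Taride Province − 8h = 23:31 UTC (rolling into the previous day, 26 February 2018).
1 February 2018 is a Thursday, so the first Sunday is February 4 and the fourth is February 25.
1 October 2018 is a Monday, so the first Sunday is October 7 and the third is October 21.
At the standard offset (UTC−04:30), 23:31 UTC − 4h30m = 19:01 Othast Zone standard time.
The standard-time date in Othast Zone, 26 February 2018, falls between 25 February and 21 October, so daylight saving is in effect and Othast Zone is at UTC−03:30.
23:31 UTC − 3h30m = 20:01 Othast Zone.

20:01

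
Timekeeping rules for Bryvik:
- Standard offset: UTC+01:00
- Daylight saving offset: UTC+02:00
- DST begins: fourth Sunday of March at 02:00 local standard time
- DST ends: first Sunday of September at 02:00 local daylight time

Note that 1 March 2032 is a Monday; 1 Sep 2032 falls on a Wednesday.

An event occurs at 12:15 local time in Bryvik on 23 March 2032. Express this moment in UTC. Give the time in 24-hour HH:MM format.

11:15

1 March 2032 is a Monday, so the first Sunday is March 7 and the fourth is March 28.
1 September 2032 is a Wednesday, so the first Sunday is September 5.
23 March 2032 does not fall between 28 March and 5 September, so daylight saving is not in effect and Bryvik is at UTC+01:00.
12:15 local − 1h = 11:15 UTC.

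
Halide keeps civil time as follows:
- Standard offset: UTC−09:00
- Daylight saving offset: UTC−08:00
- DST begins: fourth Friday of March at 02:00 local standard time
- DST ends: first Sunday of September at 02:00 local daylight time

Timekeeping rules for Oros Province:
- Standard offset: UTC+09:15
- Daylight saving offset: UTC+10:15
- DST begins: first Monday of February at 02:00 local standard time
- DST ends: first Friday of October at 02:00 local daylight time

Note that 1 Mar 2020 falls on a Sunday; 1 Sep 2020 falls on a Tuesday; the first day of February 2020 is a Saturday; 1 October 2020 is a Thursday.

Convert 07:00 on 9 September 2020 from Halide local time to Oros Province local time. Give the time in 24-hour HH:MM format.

02:15

1 March 2020 is a Sunday, so the first Friday is March 6 and the fourth is March 27.
1 September 2020 is a Tuesday, so the first Sunday is September 6.
9 September 2020 does not fall between 27 March and 6 September, so daylight saving is not in effect and Halide is at UTC−09:00.
07:00 Halide + 9h = 16:00 UTC.
1 February 2020 is a Saturday, so the first Monday is February 3.
1 October 2020 is a Thursday, so the first Friday is October 2.
At the standard offset (UTC+09:15), 16:00 UTC + 9h15m = 01:15 Oros Province standard time (rolling into the next day, 10 September 2020).
Daylight saving runs 3 February – 2 October; the standard-time date in Oros Province, 10 September 2020, is inside that window, so Oros Province is at UTC+10:15.
16:00 UTC + 10h15m = 02:15 Oros Province (rolling into the next day, 10 September 2020).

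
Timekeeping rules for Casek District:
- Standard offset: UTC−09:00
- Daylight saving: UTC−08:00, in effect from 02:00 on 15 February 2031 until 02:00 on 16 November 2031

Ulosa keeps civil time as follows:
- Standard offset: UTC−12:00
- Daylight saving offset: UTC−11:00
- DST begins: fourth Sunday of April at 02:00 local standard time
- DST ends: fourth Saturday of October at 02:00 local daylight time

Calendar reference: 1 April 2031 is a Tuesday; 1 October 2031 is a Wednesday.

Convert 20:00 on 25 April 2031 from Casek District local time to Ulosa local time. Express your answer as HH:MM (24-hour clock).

25 April 2031 lies within the daylight-saving period (15 February – 16 November), so Casek District is on daylight time, UTC−08:00.
20:00 Casek District + 8h = 04:00 UTC (rolling into the next day, 26 April 2031).
1 April 2031 is a Tuesday, so the first Sunday is April 6 and the fourth is April 27.
1 October 2031 is a Wednesday, so the first Saturday is October 4 and the fourth is October 25.
At the standard offset (UTC−12:00), 04:00 UTC − 12h = 16:00 Ulosa standard time (rolling into the previous day, 25 April 2031).
The standard-time date in Ulosa, 25 April 2031, is outside the daylight-saving period (27 April – 25 October), so Ulosa is on standard time, UTC−12:00.
04:00 UTC − 12h = 16:00 Ulosa (rolling into the previous day, 25 April 2031).

16:00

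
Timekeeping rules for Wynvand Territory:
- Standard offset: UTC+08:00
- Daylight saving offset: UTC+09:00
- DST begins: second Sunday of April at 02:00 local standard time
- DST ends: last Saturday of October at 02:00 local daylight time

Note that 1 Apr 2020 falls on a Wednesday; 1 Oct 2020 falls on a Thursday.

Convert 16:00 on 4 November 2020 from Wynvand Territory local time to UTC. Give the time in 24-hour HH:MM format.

08:00

1 April 2020 is a Wednesday, so the first Sunday is April 5 and the second is April 12.
1 October 2020 is a Thursday, so Saturdays fall on 3, 10, 17, 24, 31; the last is October 31.
Daylight saving runs 12 April – 31 October; 4 November 2020 is outside that window, so Wynvand Territory is on standard time at UTC+08:00.
16:00 local − 8h = 08:00 UTC.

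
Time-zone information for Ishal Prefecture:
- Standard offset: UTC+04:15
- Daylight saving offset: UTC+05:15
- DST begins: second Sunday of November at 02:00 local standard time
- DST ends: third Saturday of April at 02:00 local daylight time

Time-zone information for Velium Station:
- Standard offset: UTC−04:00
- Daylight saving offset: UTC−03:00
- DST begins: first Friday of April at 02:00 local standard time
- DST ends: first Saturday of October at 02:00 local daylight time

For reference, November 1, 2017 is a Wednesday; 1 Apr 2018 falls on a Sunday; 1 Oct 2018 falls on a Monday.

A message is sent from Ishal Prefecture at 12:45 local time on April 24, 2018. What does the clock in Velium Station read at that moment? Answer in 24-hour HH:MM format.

1 November 2017 is a Wednesday, so the first Sunday is November 5 and the second is November 12.
1 April 2018 is a Sunday, so the first Saturday is April 7 and the third is April 21.
April 24, 2018 is outside the daylight-saving period (12 November 2017 – 21 April 2018), so Ishal Prefecture is on standard time, UTC+04:15.
12:45 Ishal Prefecture − 4h15m = 08:30 UTC.
1 April 2018 is a Sunday, so the first Friday is April 6.
1 October 2018 is a Monday, so the first Saturday is October 6.
At the standard offset (UTC−04:00), 08:30 UTC − 4h = 04:30 Velium Station standard time.
The standard-time date in Velium Station, April 24, 2018, falls between 6 April and 6 October, so daylight saving is in effect and Velium Station is at UTC−03:00.
08:30 UTC − 3h = 05:30 Velium Station.

05:30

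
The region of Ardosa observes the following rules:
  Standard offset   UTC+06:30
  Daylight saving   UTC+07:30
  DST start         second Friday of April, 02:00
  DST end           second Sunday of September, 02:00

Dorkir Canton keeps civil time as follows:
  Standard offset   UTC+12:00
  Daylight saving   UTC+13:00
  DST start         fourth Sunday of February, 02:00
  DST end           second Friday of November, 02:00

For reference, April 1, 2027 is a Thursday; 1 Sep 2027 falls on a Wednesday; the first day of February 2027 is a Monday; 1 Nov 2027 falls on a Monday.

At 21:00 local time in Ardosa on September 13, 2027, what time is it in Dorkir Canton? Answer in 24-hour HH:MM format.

03:30

1 April 2027 is a Thursday, so the first Friday is April 2 and the second is April 9.
1 September 2027 is a Wednesday, so the first Sunday is September 5 and the second is September 12.
September 13, 2027 is outside the daylight-saving period (9 April – 12 September), so Ardosa is on standard time, UTC+06:30.
21:00 Ardosa − 6h30m = 14:30 UTC.
1 February 2027 is a Monday, so the first Sunday is February 7 and the fourth is February 28.
1 November 2027 is a Monday, so the first Friday is November 5 and the second is November 12.
At the standard offset (UTC+12:00), 14:30 UTC + 12h = 02:30 Dorkir Canton standard time (rolling into the next day, 14 September 2027).
The standard-time date in Dorkir Canton, September 14, 2027, lies within the daylight-saving period (28 February – 12 November), so Dorkir Canton is on daylight time, UTC+13:00.
14:30 UTC + 13h = 03:30 Dorkir Canton (rolling into the next day, 14 September 2027).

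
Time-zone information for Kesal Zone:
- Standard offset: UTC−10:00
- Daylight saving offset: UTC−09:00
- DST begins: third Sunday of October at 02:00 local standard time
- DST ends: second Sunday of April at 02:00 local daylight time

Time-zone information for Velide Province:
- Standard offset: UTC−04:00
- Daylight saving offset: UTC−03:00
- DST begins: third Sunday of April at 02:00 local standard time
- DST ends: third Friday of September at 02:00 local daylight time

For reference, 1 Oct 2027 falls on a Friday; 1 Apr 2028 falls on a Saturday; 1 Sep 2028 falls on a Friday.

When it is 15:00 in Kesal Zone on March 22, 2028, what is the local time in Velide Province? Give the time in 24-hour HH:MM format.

1 October 2027 is a Friday, so the first Sunday is October 3 and the third is October 17.
1 April 2028 is a Saturday, so the first Sunday is April 2 and the second is April 9.
March 22, 2028 lies within the daylight-saving period (17 October 2027 – 9 April 2028), so Kesal Zone is on daylight time, UTC−09:00.
15:00 Kesal Zone + 9h = 00:00 UTC (rolling into the next day, 23 March 2028).
1 April 2028 is a Saturday, so the first Sunday is April 2 and the third is April 16.
1 September 2028 is a Friday, so the first Friday is September 1 and the third is September 15.
At the standard offset (UTC−04:00), 00:00 UTC − 4h = 20:00 Velide Province standard time (rolling into the previous day, 22 March 2028).
Daylight saving runs 16 April – 15 September; the standard-time date in Velide Province, March 22, 2028, is outside that window, so Velide Province is on standard time at UTC−04:00.
00:00 UTC − 4h = 20:00 Velide Province (rolling into the previous day, 22 March 2028).

20:00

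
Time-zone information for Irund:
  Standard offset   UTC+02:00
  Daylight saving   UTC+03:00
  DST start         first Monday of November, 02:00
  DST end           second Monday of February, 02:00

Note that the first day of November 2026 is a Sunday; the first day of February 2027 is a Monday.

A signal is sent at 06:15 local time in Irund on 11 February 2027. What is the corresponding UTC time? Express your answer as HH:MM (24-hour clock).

1 November 2026 is a Sunday, so the first Monday is November 2.
1 February 2027 is a Monday, so the first Monday is February 1 and the second is February 8.
11 February 2027 is outside the daylight-saving period (2 November 2026 – 8 February 2027), so Irund is on standard time, UTC+02:00.
06:15 local − 2h = 04:15 UTC.

04:15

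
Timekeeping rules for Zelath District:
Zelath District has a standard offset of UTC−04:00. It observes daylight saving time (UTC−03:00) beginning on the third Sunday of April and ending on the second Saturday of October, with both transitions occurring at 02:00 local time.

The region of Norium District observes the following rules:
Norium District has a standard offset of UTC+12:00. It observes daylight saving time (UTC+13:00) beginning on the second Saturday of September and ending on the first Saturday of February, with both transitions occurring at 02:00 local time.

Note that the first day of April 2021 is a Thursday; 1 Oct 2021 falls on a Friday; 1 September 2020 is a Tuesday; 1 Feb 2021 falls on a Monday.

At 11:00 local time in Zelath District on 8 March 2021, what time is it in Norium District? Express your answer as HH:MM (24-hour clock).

1 April 2021 is a Thursday, so the first Sunday is April 4 and the third is April 18.
1 October 2021 is a Friday, so the first Saturday is October 2 and the second is October 9.
8 March 2021 does not fall between 18 April and 9 October, so daylight saving is not in effect and Zelath District is at UTC−04:00.
11:00 Zelath District + 4h = 15:00 UTC.
1 September 2020 is a Tuesday, so the first Saturday is September 5 and the second is September 12.
1 February 2021 is a Monday, so the first Saturday is February 6.
At the standard offset (UTC+12:00), 15:00 UTC + 12h = 03:00 Norium District standard time (rolling into the next day, 9 March 2021).
The standard-time date in Norium District, 9 March 2021, does not fall between 12 September 2020 and 6 February 2021, so daylight saving is not in effect and Norium District is at UTC+12:00.
15:00 UTC + 12h = 03:00 Norium District (rolling into the next day, 9 March 2021).

03:00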